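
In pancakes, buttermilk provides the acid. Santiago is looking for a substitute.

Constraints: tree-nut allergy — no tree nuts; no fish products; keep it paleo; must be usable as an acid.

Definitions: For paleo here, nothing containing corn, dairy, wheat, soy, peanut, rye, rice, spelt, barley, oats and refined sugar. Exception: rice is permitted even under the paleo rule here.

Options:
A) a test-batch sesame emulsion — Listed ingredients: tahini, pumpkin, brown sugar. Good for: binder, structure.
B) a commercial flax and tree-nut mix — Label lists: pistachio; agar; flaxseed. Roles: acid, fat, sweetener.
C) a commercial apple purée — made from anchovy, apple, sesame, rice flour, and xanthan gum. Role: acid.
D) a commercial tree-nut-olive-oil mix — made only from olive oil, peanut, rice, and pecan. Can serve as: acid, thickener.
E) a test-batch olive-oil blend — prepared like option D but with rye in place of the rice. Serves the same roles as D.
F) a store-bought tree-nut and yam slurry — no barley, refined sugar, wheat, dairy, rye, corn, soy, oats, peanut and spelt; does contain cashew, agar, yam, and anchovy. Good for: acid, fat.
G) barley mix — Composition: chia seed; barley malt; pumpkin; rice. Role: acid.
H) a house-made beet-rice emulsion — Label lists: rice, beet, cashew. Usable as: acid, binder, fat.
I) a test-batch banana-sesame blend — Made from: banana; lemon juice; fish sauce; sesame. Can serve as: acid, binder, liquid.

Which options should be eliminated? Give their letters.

A: not usable as an acid; has brown sugar, so not paleo — reject
B: has pistachio, so not tree-nut-free — no
C: has anchovy, so not fish-free — no
D: has peanut, so not paleo; has pecan, so not tree-nut-free — reject
E: has peanut, so not paleo; has pecan, so not tree-nut-free — reject
F: has cashew, so not tree-nut-free; has anchovy, so not fish-free — reject
G: has barley malt, so not paleo — no
H: has cashew, so not tree-nut-free — no
I: has fish sauce, so not fish-free — reject

A, B, C, D, E, F, G, H, I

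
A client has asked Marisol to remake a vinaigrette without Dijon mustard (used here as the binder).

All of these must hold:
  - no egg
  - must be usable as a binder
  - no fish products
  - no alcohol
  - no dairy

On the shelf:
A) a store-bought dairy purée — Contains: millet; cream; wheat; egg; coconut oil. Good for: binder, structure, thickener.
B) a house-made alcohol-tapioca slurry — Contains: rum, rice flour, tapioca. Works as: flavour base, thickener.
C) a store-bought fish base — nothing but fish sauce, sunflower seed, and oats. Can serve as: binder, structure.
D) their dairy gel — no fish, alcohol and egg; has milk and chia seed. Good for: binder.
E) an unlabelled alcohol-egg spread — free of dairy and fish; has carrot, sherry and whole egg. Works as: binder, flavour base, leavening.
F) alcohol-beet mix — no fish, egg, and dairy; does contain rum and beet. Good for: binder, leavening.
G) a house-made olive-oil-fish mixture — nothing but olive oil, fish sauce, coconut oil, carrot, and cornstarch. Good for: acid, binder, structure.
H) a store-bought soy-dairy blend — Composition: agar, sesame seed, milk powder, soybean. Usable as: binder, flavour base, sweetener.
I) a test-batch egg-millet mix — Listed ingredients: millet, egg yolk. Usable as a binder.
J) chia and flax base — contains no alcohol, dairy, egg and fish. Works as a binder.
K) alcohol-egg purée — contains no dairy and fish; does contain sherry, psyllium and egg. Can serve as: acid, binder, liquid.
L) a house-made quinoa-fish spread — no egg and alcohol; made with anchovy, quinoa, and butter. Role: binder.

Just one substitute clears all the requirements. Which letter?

J

A: has egg, so not egg-free; has cream, so not dairy-free — out
B: not usable as a binder; has rum, so not alcohol-free — out
C: has fish sauce, so not fish-free — reject
D: has milk, so not dairy-free — reject
E: has whole egg, so not egg-free; has sherry, so not alcohol-free — no
F: has rum, so not alcohol-free — reject
G: has fish sauce, so not fish-free — reject
H: has milk powder, so not dairy-free — reject
I: has egg yolk, so not egg-free — out
J: no egg, no alcohol — valid
K: has egg, so not egg-free; has sherry, so not alcohol-free — reject
L: has anchovy, so not fish-free; has butter, so not dairy-free — no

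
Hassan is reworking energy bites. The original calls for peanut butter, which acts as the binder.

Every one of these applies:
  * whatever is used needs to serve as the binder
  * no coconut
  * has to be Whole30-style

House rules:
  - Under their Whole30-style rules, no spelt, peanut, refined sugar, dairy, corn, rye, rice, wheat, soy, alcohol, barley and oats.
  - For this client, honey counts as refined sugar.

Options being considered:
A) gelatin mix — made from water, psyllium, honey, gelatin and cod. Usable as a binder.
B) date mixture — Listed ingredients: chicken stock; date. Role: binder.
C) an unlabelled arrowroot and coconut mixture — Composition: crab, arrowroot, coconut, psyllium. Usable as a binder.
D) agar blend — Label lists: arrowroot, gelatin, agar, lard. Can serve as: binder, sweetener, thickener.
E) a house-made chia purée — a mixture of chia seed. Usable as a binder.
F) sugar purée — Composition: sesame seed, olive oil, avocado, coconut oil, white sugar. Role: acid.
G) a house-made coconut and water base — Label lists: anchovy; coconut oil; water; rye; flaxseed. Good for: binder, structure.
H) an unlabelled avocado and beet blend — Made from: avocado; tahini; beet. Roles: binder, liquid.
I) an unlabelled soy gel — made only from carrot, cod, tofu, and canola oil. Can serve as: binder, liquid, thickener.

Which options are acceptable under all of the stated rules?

B, D, E, H

A: has honey, so not Whole30-style — out
B: Whole30-style, no coconut — keep
C: has coconut, so not coconut-free — reject
D: gelatin and lard etc. — none of it excluded — OK
E: only chia seed; none excluded — keep
F: not usable as a binder; has white sugar, so not Whole30-style (and 1 more) — out
G: has rye, so not Whole30-style; has coconut oil, so not coconut-free — no
H: no coconut, Whole30-style — valid
I: has tofu, so not Whole30-style — no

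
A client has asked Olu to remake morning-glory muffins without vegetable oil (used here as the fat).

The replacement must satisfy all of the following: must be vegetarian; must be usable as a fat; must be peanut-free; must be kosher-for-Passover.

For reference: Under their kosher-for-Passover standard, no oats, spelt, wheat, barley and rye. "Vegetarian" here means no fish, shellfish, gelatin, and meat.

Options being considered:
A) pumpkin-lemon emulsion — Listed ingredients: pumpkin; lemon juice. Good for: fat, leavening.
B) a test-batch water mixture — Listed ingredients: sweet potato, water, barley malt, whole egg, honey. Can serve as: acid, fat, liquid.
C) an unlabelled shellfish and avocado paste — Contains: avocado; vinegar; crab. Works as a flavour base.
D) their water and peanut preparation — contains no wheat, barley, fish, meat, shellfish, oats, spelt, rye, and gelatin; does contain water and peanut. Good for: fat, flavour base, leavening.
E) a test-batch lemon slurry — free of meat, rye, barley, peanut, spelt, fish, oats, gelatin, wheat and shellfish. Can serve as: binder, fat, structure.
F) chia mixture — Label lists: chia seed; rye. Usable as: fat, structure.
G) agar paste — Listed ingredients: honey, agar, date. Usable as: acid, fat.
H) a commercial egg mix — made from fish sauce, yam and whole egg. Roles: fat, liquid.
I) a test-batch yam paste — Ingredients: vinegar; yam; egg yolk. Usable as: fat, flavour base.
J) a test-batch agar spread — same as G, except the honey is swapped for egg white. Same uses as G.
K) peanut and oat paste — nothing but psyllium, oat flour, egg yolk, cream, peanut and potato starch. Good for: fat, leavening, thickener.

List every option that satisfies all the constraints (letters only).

A, E, G, I, J

A: every rule checks out — keep
B: has barley malt, so not kosher-for-Passover — out
C: not usable as a fat; has crab, so not vegetarian — out
D: has peanut, so not peanut-free — no
E: works as a fat, vegetarian, kosher-for-Passover — valid
F: has rye, so not kosher-for-Passover — no
G: nothing on the exclusion list — OK
H: has fish sauce, so not vegetarian — out
I: every rule checks out — valid
J: only egg white, agar, and date; none excluded — keep
K: has oat flour, so not kosher-for-Passover; has peanut, so not peanut-free — out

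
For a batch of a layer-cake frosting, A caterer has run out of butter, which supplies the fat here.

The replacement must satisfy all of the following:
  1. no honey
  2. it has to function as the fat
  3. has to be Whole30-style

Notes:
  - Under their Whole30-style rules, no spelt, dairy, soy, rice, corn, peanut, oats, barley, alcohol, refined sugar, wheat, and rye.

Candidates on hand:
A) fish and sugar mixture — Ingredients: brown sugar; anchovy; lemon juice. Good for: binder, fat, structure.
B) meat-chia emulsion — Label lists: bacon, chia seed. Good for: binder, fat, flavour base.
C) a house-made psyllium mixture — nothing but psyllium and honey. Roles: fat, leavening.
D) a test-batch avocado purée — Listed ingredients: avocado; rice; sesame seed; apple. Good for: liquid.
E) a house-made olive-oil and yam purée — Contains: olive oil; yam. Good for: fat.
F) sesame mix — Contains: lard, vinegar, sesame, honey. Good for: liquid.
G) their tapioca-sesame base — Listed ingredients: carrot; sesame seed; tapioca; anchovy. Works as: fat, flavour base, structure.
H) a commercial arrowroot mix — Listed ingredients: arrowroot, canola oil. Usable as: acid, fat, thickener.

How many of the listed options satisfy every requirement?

A: has brown sugar, so not Whole30-style — no
B: every rule checks out — keep
C: has honey, so not honey-free — reject
D: not usable as a fat; has rice, so not Whole30-style — no
E: works as a fat, Whole30-style, no honey — OK
F: not usable as a fat; has honey, so not honey-free — no
G: every rule checks out — valid
H: only arrowroot and canola oil; none excluded — valid

4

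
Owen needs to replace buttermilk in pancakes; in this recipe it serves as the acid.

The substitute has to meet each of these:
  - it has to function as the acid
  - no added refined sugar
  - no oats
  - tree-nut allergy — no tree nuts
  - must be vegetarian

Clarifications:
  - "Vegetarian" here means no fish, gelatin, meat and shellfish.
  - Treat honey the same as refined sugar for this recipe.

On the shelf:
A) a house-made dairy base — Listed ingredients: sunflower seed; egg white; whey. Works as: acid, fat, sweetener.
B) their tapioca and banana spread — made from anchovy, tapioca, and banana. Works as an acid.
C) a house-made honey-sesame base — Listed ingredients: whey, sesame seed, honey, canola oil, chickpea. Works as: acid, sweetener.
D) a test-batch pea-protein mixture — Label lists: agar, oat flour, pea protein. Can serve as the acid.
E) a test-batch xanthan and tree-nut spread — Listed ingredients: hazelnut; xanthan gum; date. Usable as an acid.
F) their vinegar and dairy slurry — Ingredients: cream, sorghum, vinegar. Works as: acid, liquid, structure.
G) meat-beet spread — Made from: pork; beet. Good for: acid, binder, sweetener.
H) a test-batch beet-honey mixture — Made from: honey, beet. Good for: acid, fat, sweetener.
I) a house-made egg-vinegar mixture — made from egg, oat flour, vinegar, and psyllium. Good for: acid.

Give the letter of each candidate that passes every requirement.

A, F

A: nothing on the exclusion list — valid
B: has anchovy, so not vegetarian — out
C: has honey, so not no-added-sugar — no
D: has oat flour, so not oat-free — no
E: has hazelnut, so not tree-nut-free — no
F: nothing on the exclusion list — valid
G: has pork, so not vegetarian — out
H: has honey, so not no-added-sugar — out
I: has oat flour, so not oat-free — no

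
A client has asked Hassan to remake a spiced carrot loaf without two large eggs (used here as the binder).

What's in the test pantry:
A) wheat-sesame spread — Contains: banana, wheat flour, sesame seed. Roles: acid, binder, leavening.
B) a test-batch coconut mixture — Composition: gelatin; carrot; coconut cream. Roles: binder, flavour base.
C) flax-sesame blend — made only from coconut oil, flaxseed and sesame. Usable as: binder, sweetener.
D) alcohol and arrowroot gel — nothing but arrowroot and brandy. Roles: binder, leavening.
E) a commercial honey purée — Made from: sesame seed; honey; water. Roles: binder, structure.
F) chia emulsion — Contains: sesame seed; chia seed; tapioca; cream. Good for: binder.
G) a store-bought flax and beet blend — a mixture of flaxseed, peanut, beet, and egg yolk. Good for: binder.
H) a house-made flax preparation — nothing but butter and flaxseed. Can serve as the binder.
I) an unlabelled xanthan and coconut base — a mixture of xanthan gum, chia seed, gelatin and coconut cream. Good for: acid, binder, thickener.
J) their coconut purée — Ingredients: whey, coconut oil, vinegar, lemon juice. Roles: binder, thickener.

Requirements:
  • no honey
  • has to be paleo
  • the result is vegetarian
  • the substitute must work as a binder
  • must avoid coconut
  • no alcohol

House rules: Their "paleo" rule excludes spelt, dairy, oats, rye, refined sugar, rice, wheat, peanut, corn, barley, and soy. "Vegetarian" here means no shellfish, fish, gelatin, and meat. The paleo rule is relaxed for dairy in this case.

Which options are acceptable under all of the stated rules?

F, H

A: has wheat flour, so not paleo — reject
B: has gelatin, so not vegetarian; has coconut cream, so not coconut-free — out
C: has coconut oil, so not coconut-free — reject
D: has brandy, so not alcohol-free — out
E: has honey, so not honey-free — out
F: dairy is permitted under the paleo carve-out; nothing else excluded — valid
G: has peanut, so not paleo — reject
H: dairy is permitted under the paleo carve-out; nothing else excluded — valid
I: has gelatin, so not vegetarian; has coconut cream, so not coconut-free — no
J: has coconut oil, so not coconut-free — out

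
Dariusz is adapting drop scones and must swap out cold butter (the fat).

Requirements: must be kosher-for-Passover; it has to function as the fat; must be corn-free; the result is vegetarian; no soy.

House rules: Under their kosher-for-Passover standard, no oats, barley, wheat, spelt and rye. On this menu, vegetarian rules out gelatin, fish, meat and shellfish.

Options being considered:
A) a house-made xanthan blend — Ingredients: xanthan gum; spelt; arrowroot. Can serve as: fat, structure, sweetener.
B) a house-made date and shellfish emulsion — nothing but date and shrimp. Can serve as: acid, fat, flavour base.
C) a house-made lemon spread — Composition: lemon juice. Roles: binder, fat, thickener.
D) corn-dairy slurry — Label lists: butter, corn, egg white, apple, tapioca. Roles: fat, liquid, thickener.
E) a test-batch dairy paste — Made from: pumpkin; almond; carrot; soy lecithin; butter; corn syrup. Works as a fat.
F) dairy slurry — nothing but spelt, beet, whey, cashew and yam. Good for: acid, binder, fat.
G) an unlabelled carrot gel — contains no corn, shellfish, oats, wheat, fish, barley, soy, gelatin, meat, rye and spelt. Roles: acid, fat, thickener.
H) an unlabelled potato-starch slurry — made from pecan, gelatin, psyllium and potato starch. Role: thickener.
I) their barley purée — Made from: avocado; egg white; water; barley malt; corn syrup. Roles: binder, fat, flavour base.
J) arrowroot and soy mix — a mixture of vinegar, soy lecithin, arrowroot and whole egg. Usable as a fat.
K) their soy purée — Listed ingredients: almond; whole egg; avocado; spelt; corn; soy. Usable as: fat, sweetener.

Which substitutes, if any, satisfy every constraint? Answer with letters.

A: has spelt, so not kosher-for-Passover — reject
B: has shrimp, so not vegetarian — reject
C: kosher-for-Passover, no corn — keep
D: has corn, so not corn-free — out
E: has corn syrup, so not corn-free; has soy lecithin, so not soy-free — no
F: has spelt, so not kosher-for-Passover — reject
G: every rule checks out — keep
H: not usable as a fat; has gelatin, so not vegetarian — reject
I: has barley malt, so not kosher-for-Passover; has corn syrup, so not corn-free — reject
J: has soy lecithin, so not soy-free — no
K: has spelt, so not kosher-for-Passover; has corn, so not corn-free (and 1 more) — no

C, G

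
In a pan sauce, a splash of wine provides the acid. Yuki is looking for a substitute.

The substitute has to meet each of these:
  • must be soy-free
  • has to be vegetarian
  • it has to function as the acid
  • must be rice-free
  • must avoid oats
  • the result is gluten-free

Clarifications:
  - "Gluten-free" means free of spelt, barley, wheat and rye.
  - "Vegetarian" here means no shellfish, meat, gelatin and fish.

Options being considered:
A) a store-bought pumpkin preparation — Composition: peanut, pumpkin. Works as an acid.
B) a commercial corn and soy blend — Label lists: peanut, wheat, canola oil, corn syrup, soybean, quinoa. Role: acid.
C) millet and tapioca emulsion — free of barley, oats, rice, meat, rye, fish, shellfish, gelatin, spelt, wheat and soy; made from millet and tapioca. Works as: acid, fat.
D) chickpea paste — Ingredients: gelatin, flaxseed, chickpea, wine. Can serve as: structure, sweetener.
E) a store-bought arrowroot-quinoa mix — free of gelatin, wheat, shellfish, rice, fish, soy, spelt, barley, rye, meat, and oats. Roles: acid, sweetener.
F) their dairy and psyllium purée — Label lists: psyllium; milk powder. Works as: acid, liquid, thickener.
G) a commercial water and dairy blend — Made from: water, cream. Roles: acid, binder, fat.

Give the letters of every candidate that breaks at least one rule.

A: only peanut and pumpkin; none excluded — OK
B: has wheat, so not gluten-free; has soybean, so not soy-free — out
C: no rice, no oats — keep
D: not usable as an acid; has gelatin, so not vegetarian — no
E: works as an acid, no soy, no oats — keep
F: all constraints satisfied — OK
G: only cream and water; none excluded — OK

B, D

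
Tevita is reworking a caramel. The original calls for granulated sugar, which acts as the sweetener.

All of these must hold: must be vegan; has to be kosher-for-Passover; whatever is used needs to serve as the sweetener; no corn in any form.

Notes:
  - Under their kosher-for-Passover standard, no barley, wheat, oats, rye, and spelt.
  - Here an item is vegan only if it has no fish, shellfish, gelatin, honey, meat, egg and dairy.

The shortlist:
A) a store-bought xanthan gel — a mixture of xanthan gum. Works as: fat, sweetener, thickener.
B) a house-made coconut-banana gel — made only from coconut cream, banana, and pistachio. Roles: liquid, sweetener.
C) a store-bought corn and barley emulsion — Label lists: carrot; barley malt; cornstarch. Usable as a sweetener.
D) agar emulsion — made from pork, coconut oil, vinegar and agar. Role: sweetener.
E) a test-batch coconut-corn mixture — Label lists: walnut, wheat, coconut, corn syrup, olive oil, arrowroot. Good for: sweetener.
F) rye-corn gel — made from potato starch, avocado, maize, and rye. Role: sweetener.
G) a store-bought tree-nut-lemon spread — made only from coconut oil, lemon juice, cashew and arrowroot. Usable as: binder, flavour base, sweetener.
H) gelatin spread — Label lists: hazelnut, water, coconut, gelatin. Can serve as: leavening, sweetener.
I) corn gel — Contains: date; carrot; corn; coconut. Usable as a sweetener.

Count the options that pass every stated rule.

3

A: nothing on the exclusion list — OK
B: only coconut cream, pistachio and banana; none excluded — OK
C: has barley malt, so not kosher-for-Passover; has cornstarch, so not corn-free — no
D: has pork, so not vegan — out
E: has wheat, so not kosher-for-Passover; has corn syrup, so not corn-free — reject
F: has rye, so not kosher-for-Passover; has maize, so not corn-free — no
G: coconut oil and cashew etc. — none of it excluded — OK
H: has gelatin, so not vegan — reject
I: has corn, so not corn-free — no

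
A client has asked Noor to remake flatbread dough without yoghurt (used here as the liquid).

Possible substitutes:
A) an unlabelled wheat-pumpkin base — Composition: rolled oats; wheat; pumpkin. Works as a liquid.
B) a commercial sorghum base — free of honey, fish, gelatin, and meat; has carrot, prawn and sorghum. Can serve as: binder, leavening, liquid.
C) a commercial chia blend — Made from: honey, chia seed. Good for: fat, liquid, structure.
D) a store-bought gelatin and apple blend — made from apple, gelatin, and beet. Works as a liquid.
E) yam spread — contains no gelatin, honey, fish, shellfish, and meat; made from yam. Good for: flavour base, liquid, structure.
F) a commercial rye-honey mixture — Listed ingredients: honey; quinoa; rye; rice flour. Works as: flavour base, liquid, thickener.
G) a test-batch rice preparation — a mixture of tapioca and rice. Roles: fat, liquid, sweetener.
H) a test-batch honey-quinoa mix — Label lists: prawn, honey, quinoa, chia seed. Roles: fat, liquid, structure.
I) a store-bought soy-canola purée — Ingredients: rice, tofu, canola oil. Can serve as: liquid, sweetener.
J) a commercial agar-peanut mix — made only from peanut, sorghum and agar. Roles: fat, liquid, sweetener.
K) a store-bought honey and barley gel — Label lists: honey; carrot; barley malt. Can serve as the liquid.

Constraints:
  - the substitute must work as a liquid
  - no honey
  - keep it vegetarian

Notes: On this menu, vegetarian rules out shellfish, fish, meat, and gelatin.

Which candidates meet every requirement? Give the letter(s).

A: only rolled oats, wheat and pumpkin; none excluded — keep
B: has prawn, so not vegetarian — reject
C: has honey, so not honey-free — reject
D: has gelatin, so not vegetarian — reject
E: all constraints satisfied — OK
F: has honey, so not honey-free — reject
G: all constraints satisfied — valid
H: has prawn, so not vegetarian; has honey, so not honey-free — reject
I: works as a liquid, no honey, vegetarian — keep
J: only peanut, sorghum, and agar; none excluded — valid
K: has honey, so not honey-free — reject

A, E, G, I, J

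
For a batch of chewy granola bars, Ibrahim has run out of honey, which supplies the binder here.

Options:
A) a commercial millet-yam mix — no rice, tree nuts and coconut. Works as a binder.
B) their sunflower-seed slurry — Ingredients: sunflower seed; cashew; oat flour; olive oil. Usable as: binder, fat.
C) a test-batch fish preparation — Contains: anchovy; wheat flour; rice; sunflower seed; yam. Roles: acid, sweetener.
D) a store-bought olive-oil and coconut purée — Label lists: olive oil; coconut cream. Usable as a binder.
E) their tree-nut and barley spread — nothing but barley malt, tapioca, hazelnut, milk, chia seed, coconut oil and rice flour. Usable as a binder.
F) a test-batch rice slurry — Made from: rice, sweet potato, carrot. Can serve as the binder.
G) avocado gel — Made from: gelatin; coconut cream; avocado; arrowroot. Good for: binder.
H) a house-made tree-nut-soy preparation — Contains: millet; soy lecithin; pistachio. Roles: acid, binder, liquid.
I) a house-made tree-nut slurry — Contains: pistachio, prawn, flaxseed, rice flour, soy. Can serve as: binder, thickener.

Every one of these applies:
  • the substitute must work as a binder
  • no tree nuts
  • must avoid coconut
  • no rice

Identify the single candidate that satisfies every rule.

A

A: no tree nuts, no rice — OK
B: has cashew, so not tree-nut-free — out
C: not usable as a binder; has rice, so not rice-free — reject
D: has coconut cream, so not coconut-free — no
E: has hazelnut, so not tree-nut-free; has rice flour, so not rice-free (and 1 more) — reject
F: has rice, so not rice-free — reject
G: has coconut cream, so not coconut-free — out
H: has pistachio, so not tree-nut-free — reject
I: has pistachio, so not tree-nut-free; has rice flour, so not rice-free — reject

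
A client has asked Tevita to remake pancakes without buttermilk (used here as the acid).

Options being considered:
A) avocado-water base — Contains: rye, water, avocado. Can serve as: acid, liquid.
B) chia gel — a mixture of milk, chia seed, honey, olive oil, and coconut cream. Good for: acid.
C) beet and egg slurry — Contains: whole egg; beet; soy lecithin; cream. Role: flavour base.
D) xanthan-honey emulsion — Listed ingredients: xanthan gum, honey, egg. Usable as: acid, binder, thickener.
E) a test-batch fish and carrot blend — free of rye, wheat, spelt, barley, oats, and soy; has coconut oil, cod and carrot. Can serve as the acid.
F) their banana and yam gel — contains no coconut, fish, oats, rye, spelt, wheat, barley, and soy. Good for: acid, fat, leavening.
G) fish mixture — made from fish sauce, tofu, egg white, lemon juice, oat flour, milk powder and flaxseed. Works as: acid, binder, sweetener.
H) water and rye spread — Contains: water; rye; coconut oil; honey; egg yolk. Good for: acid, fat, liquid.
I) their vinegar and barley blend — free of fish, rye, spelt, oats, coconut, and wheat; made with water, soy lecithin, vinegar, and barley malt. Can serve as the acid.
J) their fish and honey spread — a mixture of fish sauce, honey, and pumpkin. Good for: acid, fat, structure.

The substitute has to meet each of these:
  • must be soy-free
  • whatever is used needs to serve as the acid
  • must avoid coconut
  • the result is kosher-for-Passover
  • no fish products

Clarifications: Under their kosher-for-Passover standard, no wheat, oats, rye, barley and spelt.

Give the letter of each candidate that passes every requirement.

D, F

A: has rye, so not kosher-for-Passover — out
B: has coconut cream, so not coconut-free — out
C: not usable as an acid; has soy lecithin, so not soy-free — no
D: only egg, honey and xanthan gum; none excluded — valid
E: has coconut oil, so not coconut-free; has cod, so not fish-free — reject
F: no coconut, kosher-for-Passover — OK
G: has oat flour, so not kosher-for-Passover; has tofu, so not soy-free (and 1 more) — no
H: has rye, so not kosher-for-Passover; has coconut oil, so not coconut-free — reject
I: has barley malt, so not kosher-for-Passover; has soy lecithin, so not soy-free — no
J: has fish sauce, so not fish-free — out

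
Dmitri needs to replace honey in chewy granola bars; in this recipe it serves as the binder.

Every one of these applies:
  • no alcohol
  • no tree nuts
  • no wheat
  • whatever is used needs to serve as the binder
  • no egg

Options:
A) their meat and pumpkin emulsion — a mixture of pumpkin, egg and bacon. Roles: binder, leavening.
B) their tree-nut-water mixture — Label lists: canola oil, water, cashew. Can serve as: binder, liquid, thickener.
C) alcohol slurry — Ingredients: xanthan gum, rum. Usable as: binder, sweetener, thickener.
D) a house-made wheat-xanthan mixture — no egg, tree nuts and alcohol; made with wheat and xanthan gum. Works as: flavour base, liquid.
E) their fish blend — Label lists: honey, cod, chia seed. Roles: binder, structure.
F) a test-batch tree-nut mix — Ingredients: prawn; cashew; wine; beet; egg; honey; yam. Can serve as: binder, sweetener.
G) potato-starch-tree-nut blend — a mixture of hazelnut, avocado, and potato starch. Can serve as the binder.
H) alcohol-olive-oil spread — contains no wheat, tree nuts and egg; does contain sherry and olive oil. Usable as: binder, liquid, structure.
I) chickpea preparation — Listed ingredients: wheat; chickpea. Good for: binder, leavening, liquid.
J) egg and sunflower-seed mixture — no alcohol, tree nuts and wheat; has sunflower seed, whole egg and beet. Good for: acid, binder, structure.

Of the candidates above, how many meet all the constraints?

1

A: has egg, so not egg-free — no
B: has cashew, so not tree-nut-free — reject
C: has rum, so not alcohol-free — no
D: not usable as a binder; has wheat, so not wheat-free — no
E: only cod, honey and chia seed; none excluded — OK
F: has egg, so not egg-free; has cashew, so not tree-nut-free (and 1 more) — reject
G: has hazelnut, so not tree-nut-free — out
H: has sherry, so not alcohol-free — reject
I: has wheat, so not wheat-free — reject
J: has whole egg, so not egg-free — out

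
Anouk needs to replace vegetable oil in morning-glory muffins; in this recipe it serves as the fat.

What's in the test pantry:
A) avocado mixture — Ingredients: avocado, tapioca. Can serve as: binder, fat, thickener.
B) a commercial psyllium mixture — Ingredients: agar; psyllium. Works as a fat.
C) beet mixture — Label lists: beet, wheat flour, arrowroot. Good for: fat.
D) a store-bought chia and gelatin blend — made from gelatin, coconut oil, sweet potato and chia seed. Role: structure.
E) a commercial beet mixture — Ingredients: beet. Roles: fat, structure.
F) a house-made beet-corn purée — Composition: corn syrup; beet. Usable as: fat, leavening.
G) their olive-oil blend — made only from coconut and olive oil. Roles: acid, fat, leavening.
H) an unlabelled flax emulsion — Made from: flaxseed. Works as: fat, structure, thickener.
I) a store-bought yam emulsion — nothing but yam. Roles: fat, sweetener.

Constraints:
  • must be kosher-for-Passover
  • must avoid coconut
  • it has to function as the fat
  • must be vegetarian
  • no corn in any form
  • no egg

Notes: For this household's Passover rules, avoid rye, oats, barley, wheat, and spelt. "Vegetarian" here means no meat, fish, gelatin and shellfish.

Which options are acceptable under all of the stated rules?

A, B, E, H, I

A: nothing on the exclusion list — keep
B: nothing on the exclusion list — valid
C: has wheat flour, so not kosher-for-Passover — no
D: not usable as a fat; has gelatin, so not vegetarian (and 1 more) — no
E: only beet; none excluded — OK
F: has corn syrup, so not corn-free — no
G: has coconut, so not coconut-free — no
H: works as a fat, no egg, no coconut — OK
I: only yam; none excluded — keep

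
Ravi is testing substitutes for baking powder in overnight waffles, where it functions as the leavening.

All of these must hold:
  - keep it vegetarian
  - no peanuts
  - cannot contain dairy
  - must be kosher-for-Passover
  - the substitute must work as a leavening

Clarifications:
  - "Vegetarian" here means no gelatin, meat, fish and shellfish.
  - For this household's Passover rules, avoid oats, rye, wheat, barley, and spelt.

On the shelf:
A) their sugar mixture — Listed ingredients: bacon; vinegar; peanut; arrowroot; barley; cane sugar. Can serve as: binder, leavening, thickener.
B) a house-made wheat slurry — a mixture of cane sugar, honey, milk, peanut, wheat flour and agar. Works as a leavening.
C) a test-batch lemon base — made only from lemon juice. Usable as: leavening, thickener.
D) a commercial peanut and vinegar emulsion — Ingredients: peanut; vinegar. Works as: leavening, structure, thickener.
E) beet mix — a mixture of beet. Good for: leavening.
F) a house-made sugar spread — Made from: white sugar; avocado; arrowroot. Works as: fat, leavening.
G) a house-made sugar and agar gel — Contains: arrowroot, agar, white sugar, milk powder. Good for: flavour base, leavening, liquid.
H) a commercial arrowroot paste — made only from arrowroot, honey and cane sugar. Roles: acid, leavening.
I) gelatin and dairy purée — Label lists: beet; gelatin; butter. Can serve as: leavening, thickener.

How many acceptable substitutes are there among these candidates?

4

A: has bacon, so not vegetarian; has barley, so not kosher-for-Passover (and 1 more) — no
B: has wheat flour, so not kosher-for-Passover; has peanut, so not peanut-free (and 1 more) — out
C: all constraints satisfied — keep
D: has peanut, so not peanut-free — no
E: nothing on the exclusion list — valid
F: only white sugar, arrowroot, and avocado; none excluded — OK
G: has milk powder, so not dairy-free — reject
H: nothing on the exclusion list — OK
I: has gelatin, so not vegetarian; has butter, so not dairy-free — no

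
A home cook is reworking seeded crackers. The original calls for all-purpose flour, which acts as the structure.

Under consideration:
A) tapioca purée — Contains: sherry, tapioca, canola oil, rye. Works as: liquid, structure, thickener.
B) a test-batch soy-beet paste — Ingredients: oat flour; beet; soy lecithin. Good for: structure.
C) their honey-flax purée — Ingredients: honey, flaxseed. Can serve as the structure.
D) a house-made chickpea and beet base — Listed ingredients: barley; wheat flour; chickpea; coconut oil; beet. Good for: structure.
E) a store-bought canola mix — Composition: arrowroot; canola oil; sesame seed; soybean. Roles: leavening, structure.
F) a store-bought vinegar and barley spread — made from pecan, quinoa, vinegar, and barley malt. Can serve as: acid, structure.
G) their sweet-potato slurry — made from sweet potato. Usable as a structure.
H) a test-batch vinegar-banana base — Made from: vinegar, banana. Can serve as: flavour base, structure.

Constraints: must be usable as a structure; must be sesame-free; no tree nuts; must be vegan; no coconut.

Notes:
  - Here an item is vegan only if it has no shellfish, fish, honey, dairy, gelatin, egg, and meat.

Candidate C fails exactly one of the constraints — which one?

vegan

usable as a structure: satisfied
vegan: has honey — fails
coconut-free: satisfied
sesame-free: satisfied
tree-nut-free: satisfied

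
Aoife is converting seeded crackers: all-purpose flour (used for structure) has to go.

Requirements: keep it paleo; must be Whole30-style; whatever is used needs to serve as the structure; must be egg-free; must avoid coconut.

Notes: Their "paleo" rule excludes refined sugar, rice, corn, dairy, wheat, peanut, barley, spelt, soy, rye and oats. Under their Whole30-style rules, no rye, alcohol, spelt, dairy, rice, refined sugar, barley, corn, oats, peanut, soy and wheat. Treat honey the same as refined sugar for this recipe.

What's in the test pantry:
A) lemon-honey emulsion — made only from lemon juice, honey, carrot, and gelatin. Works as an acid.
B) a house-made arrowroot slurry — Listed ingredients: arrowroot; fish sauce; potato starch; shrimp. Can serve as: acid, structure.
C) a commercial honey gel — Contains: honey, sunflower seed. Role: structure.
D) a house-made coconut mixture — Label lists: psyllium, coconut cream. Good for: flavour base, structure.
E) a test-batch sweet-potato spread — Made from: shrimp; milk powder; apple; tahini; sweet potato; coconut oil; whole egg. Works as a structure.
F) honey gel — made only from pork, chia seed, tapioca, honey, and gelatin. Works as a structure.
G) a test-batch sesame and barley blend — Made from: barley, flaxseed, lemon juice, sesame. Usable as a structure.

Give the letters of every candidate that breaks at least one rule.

A, C, D, E, F, G

A: not usable as a structure; has honey, so not paleo (and 1 more) — out
B: fish sauce and shrimp etc. — none of it excluded — OK
C: has honey, so not paleo; has honey, so not Whole30-style — reject
D: has coconut cream, so not coconut-free — reject
E: has milk powder, so not paleo; has milk powder, so not Whole30-style (and 2 more) — no
F: has honey, so not paleo; has honey, so not Whole30-style — no
G: has barley, so not paleo; has barley, so not Whole30-style — out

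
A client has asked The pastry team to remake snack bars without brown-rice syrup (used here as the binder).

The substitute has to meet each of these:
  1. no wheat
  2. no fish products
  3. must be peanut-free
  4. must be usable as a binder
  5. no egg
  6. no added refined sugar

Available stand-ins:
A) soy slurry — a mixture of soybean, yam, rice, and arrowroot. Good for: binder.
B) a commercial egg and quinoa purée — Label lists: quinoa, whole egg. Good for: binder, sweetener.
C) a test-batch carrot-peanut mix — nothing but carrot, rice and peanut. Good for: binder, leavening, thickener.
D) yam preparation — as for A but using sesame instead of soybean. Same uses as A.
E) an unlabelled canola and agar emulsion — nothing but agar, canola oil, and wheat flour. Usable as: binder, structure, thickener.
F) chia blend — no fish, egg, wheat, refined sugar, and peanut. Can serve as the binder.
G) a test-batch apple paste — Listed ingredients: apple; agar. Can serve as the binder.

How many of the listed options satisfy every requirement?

4

A: rice and soybean etc. — none of it excluded — keep
B: has whole egg, so not egg-free — out
C: has peanut, so not peanut-free — reject
D: no peanut, no fish — valid
E: has wheat flour, so not wheat-free — out
F: no refined sugar, no wheat — OK
G: nothing on the exclusion list — OK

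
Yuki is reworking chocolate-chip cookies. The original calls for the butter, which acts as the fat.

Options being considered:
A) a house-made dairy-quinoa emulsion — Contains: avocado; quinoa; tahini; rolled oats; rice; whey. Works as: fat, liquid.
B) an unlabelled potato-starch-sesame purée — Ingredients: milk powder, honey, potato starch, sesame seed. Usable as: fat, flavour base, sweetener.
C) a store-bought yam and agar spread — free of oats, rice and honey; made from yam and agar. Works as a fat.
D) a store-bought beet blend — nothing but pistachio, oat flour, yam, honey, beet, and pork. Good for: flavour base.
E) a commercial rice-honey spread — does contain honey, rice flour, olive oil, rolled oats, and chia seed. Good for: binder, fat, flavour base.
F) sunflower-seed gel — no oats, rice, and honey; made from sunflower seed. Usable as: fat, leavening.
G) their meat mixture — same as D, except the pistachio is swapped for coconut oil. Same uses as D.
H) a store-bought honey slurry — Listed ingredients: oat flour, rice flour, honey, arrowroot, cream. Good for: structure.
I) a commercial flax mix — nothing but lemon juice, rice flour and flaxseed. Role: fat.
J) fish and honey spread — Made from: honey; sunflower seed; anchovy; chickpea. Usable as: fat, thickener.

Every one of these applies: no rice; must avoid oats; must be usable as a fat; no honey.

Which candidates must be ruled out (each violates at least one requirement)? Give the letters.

A, B, D, E, G, H, I, J

A: has rice, so not rice-free; has rolled oats, so not oat-free — no
B: has honey, so not honey-free — reject
C: works as a fat, no rice, no oats — valid
D: not usable as a fat; has honey, so not honey-free (and 1 more) — out
E: has rice flour, so not rice-free; has honey, so not honey-free (and 1 more) — reject
F: works as a fat, no rice, no honey — OK
G: not usable as a fat; has honey, so not honey-free (and 1 more) — no
H: not usable as a fat; has rice flour, so not rice-free (and 2 more) — no
I: has rice flour, so not rice-free — no
J: has honey, so not honey-free — out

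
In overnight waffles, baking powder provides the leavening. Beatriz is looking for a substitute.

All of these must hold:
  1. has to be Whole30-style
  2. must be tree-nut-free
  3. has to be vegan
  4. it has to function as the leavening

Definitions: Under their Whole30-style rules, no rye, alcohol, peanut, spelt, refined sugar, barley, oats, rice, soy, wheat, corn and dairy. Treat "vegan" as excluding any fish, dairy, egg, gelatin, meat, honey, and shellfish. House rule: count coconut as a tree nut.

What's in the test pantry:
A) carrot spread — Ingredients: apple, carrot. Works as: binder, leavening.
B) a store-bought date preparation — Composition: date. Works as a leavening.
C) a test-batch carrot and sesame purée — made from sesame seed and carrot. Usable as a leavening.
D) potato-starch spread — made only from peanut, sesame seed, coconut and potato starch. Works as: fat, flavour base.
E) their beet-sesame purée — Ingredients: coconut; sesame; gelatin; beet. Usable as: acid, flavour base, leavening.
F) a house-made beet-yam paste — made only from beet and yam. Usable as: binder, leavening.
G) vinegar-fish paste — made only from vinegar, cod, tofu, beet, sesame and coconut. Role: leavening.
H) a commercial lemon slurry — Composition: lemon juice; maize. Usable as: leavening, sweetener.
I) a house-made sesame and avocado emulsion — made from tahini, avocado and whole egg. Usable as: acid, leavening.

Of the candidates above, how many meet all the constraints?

A: only apple and carrot; none excluded — keep
B: tree-nut-free, vegan — keep
C: works as a leavening, vegan, tree-nut-free — OK
D: not usable as a leavening; has peanut, so not Whole30-style (and 1 more) — out
E: has gelatin, so not vegan; has coconut, so not tree-nut-free — out
F: tree-nut-free, vegan — OK
G: has tofu, so not Whole30-style; has cod, so not vegan (and 1 more) — out
H: has maize, so not Whole30-style — out
I: has whole egg, so not vegan — reject

4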